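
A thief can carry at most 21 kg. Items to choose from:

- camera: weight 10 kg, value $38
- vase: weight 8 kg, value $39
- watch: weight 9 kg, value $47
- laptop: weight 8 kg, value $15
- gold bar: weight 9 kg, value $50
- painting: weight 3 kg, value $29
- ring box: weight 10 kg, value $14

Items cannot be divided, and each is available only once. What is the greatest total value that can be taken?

$126

Check high-value combinations within 21 kg:
- watch+gold bar+painting: weight 9+9+3=21, value 47+50+29=126
- vase+gold bar+painting: weight 8+9+3=20, value 39+50+29=118
- vase+watch+painting: weight 8+9+3=20, value 39+47+29=115
- camera+vase+painting: weight 10+8+3=21, value 38+39+29=106
Best: $126.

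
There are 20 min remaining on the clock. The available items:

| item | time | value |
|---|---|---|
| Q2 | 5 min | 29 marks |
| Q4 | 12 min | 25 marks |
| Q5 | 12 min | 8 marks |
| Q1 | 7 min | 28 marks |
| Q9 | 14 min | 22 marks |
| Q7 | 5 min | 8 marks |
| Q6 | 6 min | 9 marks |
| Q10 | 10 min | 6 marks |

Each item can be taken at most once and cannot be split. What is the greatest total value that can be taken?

This is a 0/1 knapsack; check combinations near the capacity.
- Q2+Q1+Q6: time 5+7+6=18, value 29+28+9=66
- Q2+Q1+Q7: time 5+7+5=17, value 29+28+8=65
- Q2+Q1: time 5+7=12, value 29+28=57
- Q2+Q4: time 5+12=17, value 29+25=54
Best: 66 marks.

66 marks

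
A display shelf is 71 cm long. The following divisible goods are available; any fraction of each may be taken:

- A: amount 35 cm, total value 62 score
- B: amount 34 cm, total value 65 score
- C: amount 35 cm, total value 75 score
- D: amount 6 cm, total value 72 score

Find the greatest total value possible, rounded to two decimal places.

Take in order of value per unit:
- D (72/6 per unit): all 6 → value 72, running total 72.00
- C (75/35 per unit): all 35 → value 75, running total 147.00
- B (65/34 per unit): 30 of 34 → value 30×65/34 = 57.3529, running total 204.35
Total 204.35.

204.35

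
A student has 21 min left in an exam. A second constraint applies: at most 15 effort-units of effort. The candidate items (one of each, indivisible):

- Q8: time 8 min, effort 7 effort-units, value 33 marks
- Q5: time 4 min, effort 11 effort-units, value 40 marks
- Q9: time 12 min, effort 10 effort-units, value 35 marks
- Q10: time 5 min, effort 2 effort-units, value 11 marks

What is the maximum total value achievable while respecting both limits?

51 marks

Feasible sets respecting both limits:
- Q5+Q10: time 9, effort 13, value 51
- Q9+Q10: time 17, effort 12, value 46
- Q8+Q10: time 13, effort 9, value 44
- Q5: time 4, effort 11, value 40
Best: 51 marks.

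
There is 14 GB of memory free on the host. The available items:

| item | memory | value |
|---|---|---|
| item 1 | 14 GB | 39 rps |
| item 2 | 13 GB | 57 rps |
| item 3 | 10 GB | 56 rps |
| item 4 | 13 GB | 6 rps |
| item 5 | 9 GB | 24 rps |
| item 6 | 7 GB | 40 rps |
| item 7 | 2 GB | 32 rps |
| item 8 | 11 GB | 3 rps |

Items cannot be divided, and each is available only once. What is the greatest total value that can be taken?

88 rps

This is a 0/1 knapsack; check combinations near the capacity.
- item 3+item 7: memory 10+2=12, value 56+32=88
- item 6+item 7: memory 7+2=9, value 40+32=72
- item 2: memory 13, value 57
- item 3: memory 10, value 56
- item 5+item 7: memory 9+2=11, value 24+32=56
Best: 88 rps.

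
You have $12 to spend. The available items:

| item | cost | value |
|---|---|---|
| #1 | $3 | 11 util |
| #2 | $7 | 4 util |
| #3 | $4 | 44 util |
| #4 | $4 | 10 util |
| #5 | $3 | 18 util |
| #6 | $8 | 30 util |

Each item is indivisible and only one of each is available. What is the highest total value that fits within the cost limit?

74 util

This is a 0/1 knapsack; check combinations near the capacity.
- #3+#6: cost 4+8=12, value 44+30=74
- #1+#3+#5: cost 3+4+3=10, value 11+44+18=73
- #3+#4+#5: cost 4+4+3=11, value 44+10+18=72
- #1+#3+#4: cost 3+4+4=11, value 11+44+10=65
- #3+#5: cost 4+3=7, value 44+18=62
Best: 74 util.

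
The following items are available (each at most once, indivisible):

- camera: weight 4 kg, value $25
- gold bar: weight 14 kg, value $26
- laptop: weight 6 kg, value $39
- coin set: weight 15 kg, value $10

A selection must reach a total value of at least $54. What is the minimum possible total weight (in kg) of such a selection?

Subsets with value ≥ 54, sorted by total weight:
- camera+laptop: weight 10, value 64
- gold bar+laptop: weight 20, value 65
- camera+gold bar+laptop: weight 24, value 90
Minimum weight: 10 kg.

10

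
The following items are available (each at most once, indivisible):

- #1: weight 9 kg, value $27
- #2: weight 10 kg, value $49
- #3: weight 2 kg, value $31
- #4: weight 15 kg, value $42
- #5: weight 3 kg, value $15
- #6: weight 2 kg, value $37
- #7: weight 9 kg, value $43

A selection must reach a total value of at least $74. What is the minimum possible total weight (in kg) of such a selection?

7

Subsets with value ≥ 74, sorted by total weight:
- #3+#5+#6: weight 7, value 83
- #6+#7: weight 11, value 80
- #3+#7: weight 11, value 74
Minimum weight: 7 kg.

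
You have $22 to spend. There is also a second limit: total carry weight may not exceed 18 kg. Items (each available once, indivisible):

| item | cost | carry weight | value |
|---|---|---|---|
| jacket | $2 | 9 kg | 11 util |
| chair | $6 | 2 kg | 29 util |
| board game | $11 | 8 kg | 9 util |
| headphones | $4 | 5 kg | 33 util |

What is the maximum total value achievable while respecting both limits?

73 util

Feasible sets respecting both limits:
- jacket+chair+headphones: cost 12, carry weight 16, value 73
- chair+board game+headphones: cost 21, carry weight 15, value 71
- chair+headphones: cost 10, carry weight 7, value 62
- jacket+headphones: cost 6, carry weight 14, value 44
Best: 73 util.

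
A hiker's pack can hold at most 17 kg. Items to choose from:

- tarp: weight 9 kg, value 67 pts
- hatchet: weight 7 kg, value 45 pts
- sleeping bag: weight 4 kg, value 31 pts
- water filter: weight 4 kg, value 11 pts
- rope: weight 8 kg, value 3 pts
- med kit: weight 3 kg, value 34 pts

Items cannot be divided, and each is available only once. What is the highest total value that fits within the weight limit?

132 pts

Check high-value combinations within 17 kg:
- tarp+sleeping bag+med kit: weight 9+4+3=16, value 67+31+34=132
- tarp+hatchet: weight 9+7=16, value 67+45=112
- tarp+water filter+med kit: weight 9+4+3=16, value 67+11+34=112
- hatchet+sleeping bag+med kit: weight 7+4+3=14, value 45+31+34=110
Best: 132 pts.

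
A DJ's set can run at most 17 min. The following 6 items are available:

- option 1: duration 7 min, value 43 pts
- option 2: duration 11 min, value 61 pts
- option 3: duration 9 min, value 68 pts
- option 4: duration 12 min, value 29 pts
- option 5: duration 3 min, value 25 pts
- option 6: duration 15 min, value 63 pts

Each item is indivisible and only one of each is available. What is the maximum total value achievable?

111 pts

Check high-value combinations within 17 min:
- option 1+option 3: duration 7+9=16, value 43+68=111
- option 3+option 5: duration 9+3=12, value 68+25=93
- option 2+option 5: duration 11+3=14, value 61+25=86
- option 3: duration 9, value 68
Best: 111 pts.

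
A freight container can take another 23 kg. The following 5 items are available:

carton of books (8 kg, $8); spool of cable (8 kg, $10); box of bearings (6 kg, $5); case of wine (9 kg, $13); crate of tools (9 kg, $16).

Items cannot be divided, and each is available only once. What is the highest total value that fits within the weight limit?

$31

Check high-value combinations within 23 kg:
- spool of cable+box of bearings+crate of tools: weight 8+6+9=23, value 10+5+16=31
- case of wine+crate of tools: weight 9+9=18, value 13+16=29
- carton of books+box of bearings+crate of tools: weight 8+6+9=23, value 8+5+16=29
- spool of cable+box of bearings+case of wine: weight 8+6+9=23, value 10+5+13=28
- spool of cable+crate of tools: weight 8+9=17, value 10+16=26
Best: $31.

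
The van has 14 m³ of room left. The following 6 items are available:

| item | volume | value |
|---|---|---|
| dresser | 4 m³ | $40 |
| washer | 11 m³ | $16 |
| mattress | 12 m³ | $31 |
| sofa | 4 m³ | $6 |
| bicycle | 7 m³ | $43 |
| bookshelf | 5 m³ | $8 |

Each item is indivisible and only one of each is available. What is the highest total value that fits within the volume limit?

$83

This is a 0/1 knapsack; check combinations near the capacity.
- dresser+bicycle: volume 4+7=11, value 40+43=83
- dresser+sofa+bookshelf: volume 4+4+5=13, value 40+6+8=54
- bicycle+bookshelf: volume 7+5=12, value 43+8=51
- sofa+bicycle: volume 4+7=11, value 6+43=49
Best: $83.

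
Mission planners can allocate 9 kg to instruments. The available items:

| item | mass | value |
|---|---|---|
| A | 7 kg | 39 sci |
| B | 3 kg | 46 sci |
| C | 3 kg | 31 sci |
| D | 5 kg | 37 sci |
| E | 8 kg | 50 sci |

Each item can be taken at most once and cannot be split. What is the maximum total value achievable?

This is a 0/1 knapsack; check combinations near the capacity.
- B+D: mass 3+5=8, value 46+37=83
- B+C: mass 3+3=6, value 46+31=77
- C+D: mass 3+5=8, value 31+37=68
- E: mass 8, value 50
- B: mass 3, value 46
Best: 83 sci.

83 sci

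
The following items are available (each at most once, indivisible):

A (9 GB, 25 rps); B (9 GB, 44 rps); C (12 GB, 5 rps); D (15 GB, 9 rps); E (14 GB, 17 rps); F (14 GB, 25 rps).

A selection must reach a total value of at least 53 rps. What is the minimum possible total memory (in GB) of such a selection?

18

Subsets with value ≥ 53, sorted by total memory:
- A+B: memory 18, value 69
- B+F: memory 23, value 69
Minimum memory: 18 GB.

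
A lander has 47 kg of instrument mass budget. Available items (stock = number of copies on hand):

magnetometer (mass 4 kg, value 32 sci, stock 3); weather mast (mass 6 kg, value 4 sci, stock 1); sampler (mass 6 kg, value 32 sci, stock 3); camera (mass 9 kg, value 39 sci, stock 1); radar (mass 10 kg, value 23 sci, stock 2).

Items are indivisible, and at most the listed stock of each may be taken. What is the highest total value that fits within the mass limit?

Top feasible selections:
- 3×magnetometer + 1×weather mast + 3×sampler + 1×camera: mass 45, value 235
- 3×magnetometer + 3×sampler + 1×camera: mass 39, value 231
Best: 235 sci.

235 sci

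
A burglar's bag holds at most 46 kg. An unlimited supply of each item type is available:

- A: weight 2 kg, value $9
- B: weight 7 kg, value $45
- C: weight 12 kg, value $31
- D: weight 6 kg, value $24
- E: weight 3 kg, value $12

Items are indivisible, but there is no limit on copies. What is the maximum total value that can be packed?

$288

Best value-per-unit is B at 45/7; filling with it alone gives 6×45 = 270.
Optimal mix: 2×A + 6×B → weight 46, value 288.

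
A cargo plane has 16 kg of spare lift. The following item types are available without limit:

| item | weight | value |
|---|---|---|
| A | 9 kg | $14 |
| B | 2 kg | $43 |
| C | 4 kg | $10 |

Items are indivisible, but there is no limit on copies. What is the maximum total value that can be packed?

Best value-per-unit is B at 43/2, and filling with it alone uses weight 8×2=16. No mix of the others beats 8×43 = 344.

$344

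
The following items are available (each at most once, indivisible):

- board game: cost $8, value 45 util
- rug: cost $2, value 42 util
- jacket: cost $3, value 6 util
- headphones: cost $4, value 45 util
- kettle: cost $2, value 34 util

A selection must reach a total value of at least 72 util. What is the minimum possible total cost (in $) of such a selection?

Subsets with value ≥ 72, sorted by total cost:
- rug+kettle: cost 4, value 76
- rug+headphones: cost 6, value 87
Minimum cost: 4 $.

4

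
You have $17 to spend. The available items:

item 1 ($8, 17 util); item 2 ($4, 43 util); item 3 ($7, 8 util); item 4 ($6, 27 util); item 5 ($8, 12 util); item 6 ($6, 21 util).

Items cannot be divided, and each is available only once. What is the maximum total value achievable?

91 util

Check high-value combinations within $17:
- item 2+item 4+item 6: cost 4+6+6=16, value 43+27+21=91
- item 2+item 3+item 4: cost 4+7+6=17, value 43+8+27=78
- item 2+item 3+item 6: cost 4+7+6=17, value 43+8+21=72
- item 2+item 4: cost 4+6=10, value 43+27=70
Best: 91 util.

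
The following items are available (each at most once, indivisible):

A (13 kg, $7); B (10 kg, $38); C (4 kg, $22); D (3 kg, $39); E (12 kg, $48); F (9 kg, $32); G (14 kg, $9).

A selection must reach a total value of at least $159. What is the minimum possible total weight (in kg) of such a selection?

38

Subsets with value ≥ 159, sorted by total weight:
- B+C+D+E+F: weight 38, value 179
- A+B+D+E+F: weight 47, value 164
- B+D+E+F+G: weight 48, value 166
- A+B+C+D+E+F: weight 51, value 186
Minimum weight: 38 kg.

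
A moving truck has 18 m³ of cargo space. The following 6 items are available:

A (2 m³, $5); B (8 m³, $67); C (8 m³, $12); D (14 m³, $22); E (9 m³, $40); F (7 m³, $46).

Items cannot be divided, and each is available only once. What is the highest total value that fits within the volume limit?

$118

Check high-value combinations within 18 m³:
- A+B+F: volume 2+8+7=17, value 5+67+46=118
- B+F: volume 8+7=15, value 67+46=113
- B+E: volume 8+9=17, value 67+40=107
- A+E+F: volume 2+9+7=18, value 5+40+46=91
- E+F: volume 9+7=16, value 40+46=86
Best: $118.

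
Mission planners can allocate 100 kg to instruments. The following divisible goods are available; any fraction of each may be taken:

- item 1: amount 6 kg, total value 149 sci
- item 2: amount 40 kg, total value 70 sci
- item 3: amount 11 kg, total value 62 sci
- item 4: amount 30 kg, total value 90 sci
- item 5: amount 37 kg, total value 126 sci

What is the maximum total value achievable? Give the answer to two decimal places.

455.00

Take in order of value per unit:
- item 1 (149/6 per unit): all 6 → value 149, running total 149.00
- item 3 (62/11 per unit): all 11 → value 62, running total 211.00
- item 5 (126/37 per unit): all 37 → value 126, running total 337.00
- item 4 (90/30 per unit): all 30 → value 90, running total 427.00
- item 2 (70/40 per unit): 16 of 40 → value 16×70/40 = 28.0000, running total 455.00
Total 455.00.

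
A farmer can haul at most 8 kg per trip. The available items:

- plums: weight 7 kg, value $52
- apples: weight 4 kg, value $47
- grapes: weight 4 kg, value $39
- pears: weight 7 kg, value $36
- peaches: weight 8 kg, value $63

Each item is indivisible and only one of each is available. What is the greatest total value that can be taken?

$86

Check high-value combinations within 8 kg:
- apples+grapes: weight 4+4=8, value 47+39=86
- peaches: weight 8, value 63
- plums: weight 7, value 52
- apples: weight 4, value 47
- grapes: weight 4, value 39
Best: $86.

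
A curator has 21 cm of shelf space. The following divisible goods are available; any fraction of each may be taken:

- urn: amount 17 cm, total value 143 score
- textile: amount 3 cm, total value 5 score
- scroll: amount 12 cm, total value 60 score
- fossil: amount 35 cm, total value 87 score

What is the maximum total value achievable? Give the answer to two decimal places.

Take in order of value per unit:
- urn (143/17 per unit): all 17 → value 143, running total 143.00
- scroll (60/12 per unit): 4 of 12 → value 4×60/12 = 20.0000, running total 163.00
Total 163.00.

163.00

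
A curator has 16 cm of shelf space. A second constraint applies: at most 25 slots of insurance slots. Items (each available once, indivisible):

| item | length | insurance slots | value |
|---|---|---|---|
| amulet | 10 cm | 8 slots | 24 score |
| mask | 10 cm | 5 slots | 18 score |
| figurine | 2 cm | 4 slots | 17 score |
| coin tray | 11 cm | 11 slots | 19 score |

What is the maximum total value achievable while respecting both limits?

41 score

Feasible sets respecting both limits:
- amulet+figurine: length 12, insurance slots 12, value 41
- figurine+coin tray: length 13, insurance slots 15, value 36
- mask+figurine: length 12, insurance slots 9, value 35
- amulet: length 10, insurance slots 8, value 24
Best: 41 score.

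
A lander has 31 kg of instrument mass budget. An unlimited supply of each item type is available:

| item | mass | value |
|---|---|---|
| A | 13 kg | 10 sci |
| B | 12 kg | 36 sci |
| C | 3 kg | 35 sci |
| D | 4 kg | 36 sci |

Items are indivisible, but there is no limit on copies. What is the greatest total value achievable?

351 sci

Best value-per-unit is C at 35/3; filling with it alone gives 10×35 = 350.
Optimal mix: 9×C + 1×D → mass 31, value 351.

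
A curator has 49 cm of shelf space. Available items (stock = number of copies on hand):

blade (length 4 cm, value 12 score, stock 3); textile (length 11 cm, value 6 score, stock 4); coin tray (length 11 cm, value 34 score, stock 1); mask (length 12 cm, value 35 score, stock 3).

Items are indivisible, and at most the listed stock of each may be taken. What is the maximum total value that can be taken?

Top feasible selections:
- 3×blade + 3×mask: length 48, value 141
- 3×blade + 1×coin tray + 2×mask: length 47, value 140
- 1×coin tray + 3×mask: length 47, value 139
- 2×blade + 3×mask: length 44, value 129
Best: 141 score.

141 score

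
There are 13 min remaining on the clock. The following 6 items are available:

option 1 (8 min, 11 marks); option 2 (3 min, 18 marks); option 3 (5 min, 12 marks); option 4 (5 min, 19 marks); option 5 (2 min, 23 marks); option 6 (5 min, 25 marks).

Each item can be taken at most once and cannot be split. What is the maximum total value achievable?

67 marks

This is a 0/1 knapsack; check combinations near the capacity.
- option 4+option 5+option 6: time 5+2+5=12, value 19+23+25=67
- option 2+option 5+option 6: time 3+2+5=10, value 18+23+25=66
- option 2+option 4+option 6: time 3+5+5=13, value 18+19+25=62
- option 2+option 4+option 5: time 3+5+2=10, value 18+19+23=60
- option 3+option 5+option 6: time 5+2+5=12, value 12+23+25=60
Best: 67 marks.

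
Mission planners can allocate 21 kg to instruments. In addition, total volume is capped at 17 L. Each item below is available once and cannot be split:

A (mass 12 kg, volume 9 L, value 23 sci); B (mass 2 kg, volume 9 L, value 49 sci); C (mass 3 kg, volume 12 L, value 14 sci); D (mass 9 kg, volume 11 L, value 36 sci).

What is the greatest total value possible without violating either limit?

Feasible sets respecting both limits:
- B: mass 2, volume 9, value 49
- D: mass 9, volume 11, value 36
- A: mass 12, volume 9, value 23
Best: 49 sci.

49 sci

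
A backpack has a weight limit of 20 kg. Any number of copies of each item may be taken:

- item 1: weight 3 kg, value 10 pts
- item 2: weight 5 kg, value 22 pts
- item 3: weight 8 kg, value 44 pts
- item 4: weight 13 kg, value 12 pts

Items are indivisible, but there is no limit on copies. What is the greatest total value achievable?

98 pts

Best value-per-unit is item 3 at 44/8; filling with it alone gives 2×44 = 88.
Optimal mix: 1×item 1 + 2×item 3 → weight 19, value 98.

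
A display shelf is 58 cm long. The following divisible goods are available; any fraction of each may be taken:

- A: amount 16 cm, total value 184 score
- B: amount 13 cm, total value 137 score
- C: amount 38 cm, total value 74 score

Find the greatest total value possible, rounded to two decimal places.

377.47

Take in order of value per unit:
- A (184/16 per unit): all 16 → value 184, running total 184.00
- B (137/13 per unit): all 13 → value 137, running total 321.00
- C (74/38 per unit): 29 of 38 → value 29×74/38 = 56.4737, running total 377.47
Total 377.47.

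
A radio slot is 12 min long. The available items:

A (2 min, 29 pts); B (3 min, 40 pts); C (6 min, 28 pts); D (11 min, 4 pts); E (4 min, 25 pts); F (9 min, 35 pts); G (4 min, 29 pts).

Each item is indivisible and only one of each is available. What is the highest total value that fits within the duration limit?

98 pts

This is a 0/1 knapsack; check combinations near the capacity.
- A+B+G: duration 2+3+4=9, value 29+40+29=98
- A+B+C: duration 2+3+6=11, value 29+40+28=97
- A+B+E: duration 2+3+4=9, value 29+40+25=94
- B+E+G: duration 3+4+4=11, value 40+25+29=94
Best: 98 pts.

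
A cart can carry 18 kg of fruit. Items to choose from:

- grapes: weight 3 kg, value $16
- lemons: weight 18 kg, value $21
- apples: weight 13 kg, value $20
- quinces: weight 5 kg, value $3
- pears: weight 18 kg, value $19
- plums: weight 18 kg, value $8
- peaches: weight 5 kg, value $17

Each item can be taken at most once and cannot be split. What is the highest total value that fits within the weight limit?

Check high-value combinations within 18 kg:
- apples+peaches: weight 13+5=18, value 20+17=37
- grapes+quinces+peaches: weight 3+5+5=13, value 16+3+17=36
- grapes+apples: weight 3+13=16, value 16+20=36
Best: $37.

$37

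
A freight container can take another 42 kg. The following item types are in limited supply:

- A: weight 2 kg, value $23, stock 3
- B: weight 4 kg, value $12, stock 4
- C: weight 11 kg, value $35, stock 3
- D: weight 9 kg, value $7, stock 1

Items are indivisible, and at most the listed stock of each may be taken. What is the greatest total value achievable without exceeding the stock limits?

$175

Best selections within weight 42 and stock limits:
- 3×A + 3×B + 2×C: weight 40, value 175
- 3×A + 3×C: weight 39, value 174
- 2×A + 4×B + 2×C: weight 42, value 164
- 3×A + 2×B + 2×C: weight 36, value 163
Best: $175.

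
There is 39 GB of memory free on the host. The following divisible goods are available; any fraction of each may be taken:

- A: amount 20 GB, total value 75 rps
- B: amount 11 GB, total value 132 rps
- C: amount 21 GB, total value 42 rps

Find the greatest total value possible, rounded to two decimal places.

223.00

Take in order of value per unit:
- B (132/11 per unit): all 11 → value 132, running total 132.00
- A (75/20 per unit): all 20 → value 75, running total 207.00
- C (42/21 per unit): 8 of 21 → value 8×42/21 = 16.0000, running total 223.00
Total 223.00.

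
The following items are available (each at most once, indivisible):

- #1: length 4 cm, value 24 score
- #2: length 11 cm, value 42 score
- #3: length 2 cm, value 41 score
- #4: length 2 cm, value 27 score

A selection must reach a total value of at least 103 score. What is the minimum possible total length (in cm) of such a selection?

15

Subsets with value ≥ 103, sorted by total length:
- #2+#3+#4: length 15, value 110
- #1+#2+#3: length 17, value 107
Minimum length: 15 cm.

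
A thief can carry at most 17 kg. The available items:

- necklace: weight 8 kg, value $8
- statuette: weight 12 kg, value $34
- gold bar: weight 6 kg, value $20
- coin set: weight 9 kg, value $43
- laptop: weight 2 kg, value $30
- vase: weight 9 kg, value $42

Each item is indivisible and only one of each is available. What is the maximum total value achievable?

$93

Check high-value combinations within 17 kg:
- gold bar+coin set+laptop: weight 6+9+2=17, value 20+43+30=93
- gold bar+laptop+vase: weight 6+2+9=17, value 20+30+42=92
- coin set+laptop: weight 9+2=11, value 43+30=73
- laptop+vase: weight 2+9=11, value 30+42=72
- statuette+laptop: weight 12+2=14, value 34+30=64
Best: $93.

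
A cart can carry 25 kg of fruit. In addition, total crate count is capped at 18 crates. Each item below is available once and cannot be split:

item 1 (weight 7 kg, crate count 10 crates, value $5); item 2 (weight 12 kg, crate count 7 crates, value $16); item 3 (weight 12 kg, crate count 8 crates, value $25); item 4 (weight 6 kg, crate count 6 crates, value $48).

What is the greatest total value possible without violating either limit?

Feasible sets respecting both limits:
- item 3+item 4: weight 18, crate count 14, value 73
- item 2+item 4: weight 18, crate count 13, value 64
- item 1+item 4: weight 13, crate count 16, value 53
Best: $73.

$73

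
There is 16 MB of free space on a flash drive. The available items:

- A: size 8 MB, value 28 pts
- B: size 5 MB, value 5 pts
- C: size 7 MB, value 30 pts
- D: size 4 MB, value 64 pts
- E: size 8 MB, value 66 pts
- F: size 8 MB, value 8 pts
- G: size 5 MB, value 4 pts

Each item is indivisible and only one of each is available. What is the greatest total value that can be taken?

130 pts

Check high-value combinations within 16 MB:
- D+E: size 4+8=12, value 64+66=130
- B+C+D: size 5+7+4=16, value 5+30+64=99
- C+D+G: size 7+4+5=16, value 30+64+4=98
- C+E: size 7+8=15, value 30+66=96
- C+D: size 7+4=11, value 30+64=94
Best: 130 pts.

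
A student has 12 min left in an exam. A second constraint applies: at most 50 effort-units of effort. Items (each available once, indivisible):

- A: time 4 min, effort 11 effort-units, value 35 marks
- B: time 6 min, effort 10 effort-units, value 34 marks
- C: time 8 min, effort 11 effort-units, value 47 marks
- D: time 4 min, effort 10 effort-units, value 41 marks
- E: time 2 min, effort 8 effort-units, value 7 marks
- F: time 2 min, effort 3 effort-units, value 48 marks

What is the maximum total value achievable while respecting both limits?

131 marks

Feasible sets respecting both limits:
- A+D+E+F: time 12, effort 32, value 131
- A+D+F: time 10, effort 24, value 124
- B+D+F: time 12, effort 23, value 123
- A+B+F: time 12, effort 24, value 117
Best: 131 marks.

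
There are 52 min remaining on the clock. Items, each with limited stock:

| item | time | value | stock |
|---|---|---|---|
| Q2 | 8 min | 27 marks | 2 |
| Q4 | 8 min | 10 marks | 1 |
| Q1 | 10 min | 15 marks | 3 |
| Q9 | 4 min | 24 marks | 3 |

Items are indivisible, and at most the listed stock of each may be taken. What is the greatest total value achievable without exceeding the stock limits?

156 marks

Best selections within time 52 and stock limits:
- 2×Q2 + 2×Q1 + 3×Q9: time 48, value 156
- 2×Q2 + 1×Q4 + 1×Q1 + 3×Q9: time 46, value 151
Best: 156 marks.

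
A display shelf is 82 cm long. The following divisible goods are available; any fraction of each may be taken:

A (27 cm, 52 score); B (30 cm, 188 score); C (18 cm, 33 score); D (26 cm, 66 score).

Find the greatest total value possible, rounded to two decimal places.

Take in order of value per unit:
- B (188/30 per unit): all 30 → value 188, running total 188.00
- D (66/26 per unit): all 26 → value 66, running total 254.00
- A (52/27 per unit): 26 of 27 → value 26×52/27 = 50.0741, running total 304.07
Total 304.07.

304.07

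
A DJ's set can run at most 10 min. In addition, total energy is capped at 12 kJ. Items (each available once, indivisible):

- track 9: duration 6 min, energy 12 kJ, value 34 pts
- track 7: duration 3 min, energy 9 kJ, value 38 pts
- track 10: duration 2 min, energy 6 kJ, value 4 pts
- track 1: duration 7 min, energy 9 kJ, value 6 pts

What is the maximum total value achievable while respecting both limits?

38 pts

Feasible sets respecting both limits:
- track 7: duration 3, energy 9, value 38
- track 9: duration 6, energy 12, value 34
- track 1: duration 7, energy 9, value 6
Best: 38 pts.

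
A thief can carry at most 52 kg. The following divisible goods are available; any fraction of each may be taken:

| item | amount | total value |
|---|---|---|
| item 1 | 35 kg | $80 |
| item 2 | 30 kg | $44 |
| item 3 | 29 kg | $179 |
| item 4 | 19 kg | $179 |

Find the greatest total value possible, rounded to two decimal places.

367.14

Take in order of value per unit:
- item 4 (179/19 per unit): all 19 → value 179, running total 179.00
- item 3 (179/29 per unit): all 29 → value 179, running total 358.00
- item 1 (80/35 per unit): 4 of 35 → value 4×80/35 = 9.1429, running total 367.14
Total 367.14.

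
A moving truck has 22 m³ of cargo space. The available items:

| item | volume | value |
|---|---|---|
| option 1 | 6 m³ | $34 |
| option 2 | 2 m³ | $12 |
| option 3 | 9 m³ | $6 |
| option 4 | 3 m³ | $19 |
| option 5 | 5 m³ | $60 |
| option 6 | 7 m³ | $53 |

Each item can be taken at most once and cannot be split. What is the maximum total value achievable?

$166

Check high-value combinations within 22 m³:
- option 1+option 4+option 5+option 6: volume 6+3+5+7=21, value 34+19+60+53=166
- option 1+option 2+option 5+option 6: volume 6+2+5+7=20, value 34+12+60+53=159
- option 1+option 5+option 6: volume 6+5+7=18, value 34+60+53=147
- option 2+option 4+option 5+option 6: volume 2+3+5+7=17, value 12+19+60+53=144
- option 4+option 5+option 6: volume 3+5+7=15, value 19+60+53=132
Best: $166.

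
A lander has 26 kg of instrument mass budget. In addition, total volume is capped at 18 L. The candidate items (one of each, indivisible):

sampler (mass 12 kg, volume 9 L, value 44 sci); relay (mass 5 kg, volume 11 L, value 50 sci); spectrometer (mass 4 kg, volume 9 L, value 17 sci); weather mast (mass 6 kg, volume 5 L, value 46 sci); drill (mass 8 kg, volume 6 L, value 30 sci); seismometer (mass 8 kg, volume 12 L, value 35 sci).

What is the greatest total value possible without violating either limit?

96 sci

Feasible sets respecting both limits:
- relay+weather mast: mass 11, volume 16, value 96
- sampler+weather mast: mass 18, volume 14, value 90
- weather mast+seismometer: mass 14, volume 17, value 81
Best: 96 sci.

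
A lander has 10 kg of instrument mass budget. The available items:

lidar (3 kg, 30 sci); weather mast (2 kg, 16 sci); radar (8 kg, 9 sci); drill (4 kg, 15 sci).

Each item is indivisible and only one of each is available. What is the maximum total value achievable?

This is a 0/1 knapsack; check combinations near the capacity.
- lidar+weather mast+drill: mass 3+2+4=9, value 30+16+15=61
- lidar+weather mast: mass 3+2=5, value 30+16=46
- lidar+drill: mass 3+4=7, value 30+15=45
- weather mast+drill: mass 2+4=6, value 16+15=31
Best: 61 sci.

61 sci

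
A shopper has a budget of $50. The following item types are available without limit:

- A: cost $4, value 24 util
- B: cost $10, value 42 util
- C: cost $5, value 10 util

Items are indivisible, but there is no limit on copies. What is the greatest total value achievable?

Best value-per-unit is A at 24/4, and filling with it alone uses cost 12×4=48. No mix of the others beats 12×24 = 288.

288 util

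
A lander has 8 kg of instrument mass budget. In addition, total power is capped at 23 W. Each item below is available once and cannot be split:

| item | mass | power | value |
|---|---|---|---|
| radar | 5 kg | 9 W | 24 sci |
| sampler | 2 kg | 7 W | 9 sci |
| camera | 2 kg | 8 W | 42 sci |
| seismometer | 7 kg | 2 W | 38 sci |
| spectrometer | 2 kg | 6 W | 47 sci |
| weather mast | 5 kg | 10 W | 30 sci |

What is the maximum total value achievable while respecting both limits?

Feasible sets respecting both limits:
- sampler+camera+spectrometer: mass 6, power 21, value 98
- camera+spectrometer: mass 4, power 14, value 89
- spectrometer+weather mast: mass 7, power 16, value 77
- camera+weather mast: mass 7, power 18, value 72
Best: 98 sci.

98 sci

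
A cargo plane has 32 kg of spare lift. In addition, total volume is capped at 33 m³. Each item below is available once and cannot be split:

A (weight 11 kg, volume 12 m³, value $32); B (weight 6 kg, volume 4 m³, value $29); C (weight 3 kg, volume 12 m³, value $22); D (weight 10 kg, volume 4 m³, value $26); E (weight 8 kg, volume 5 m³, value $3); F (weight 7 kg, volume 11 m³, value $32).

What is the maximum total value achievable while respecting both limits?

Feasible sets respecting both limits:
- A+B+C+D: weight 30, volume 32, value 109
- B+C+D+F: weight 26, volume 31, value 109
- A+B+E+F: weight 32, volume 32, value 96
Best: $109.

$109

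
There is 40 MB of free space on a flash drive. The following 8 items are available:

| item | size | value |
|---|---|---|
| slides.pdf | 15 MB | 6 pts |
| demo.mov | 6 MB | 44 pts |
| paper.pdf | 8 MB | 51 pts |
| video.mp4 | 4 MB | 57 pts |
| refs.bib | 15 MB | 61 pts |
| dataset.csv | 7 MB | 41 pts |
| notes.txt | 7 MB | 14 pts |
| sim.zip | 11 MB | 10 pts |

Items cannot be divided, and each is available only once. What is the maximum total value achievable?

254 pts

Check high-value combinations within 40 MB:
- demo.mov+paper.pdf+video.mp4+refs.bib+dataset.csv: size 6+8+4+15+7=40, value 44+51+57+61+41=254
- demo.mov+paper.pdf+video.mp4+refs.bib+notes.txt: size 6+8+4+15+7=40, value 44+51+57+61+14=227
- demo.mov+video.mp4+refs.bib+dataset.csv+notes.txt: size 6+4+15+7+7=39, value 44+57+61+41+14=217
Best: 254 pts.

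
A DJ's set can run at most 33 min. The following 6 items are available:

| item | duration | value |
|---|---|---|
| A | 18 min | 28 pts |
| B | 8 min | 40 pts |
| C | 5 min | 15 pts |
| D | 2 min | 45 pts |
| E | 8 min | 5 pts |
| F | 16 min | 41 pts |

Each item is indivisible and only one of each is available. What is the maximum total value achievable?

Check high-value combinations within 33 min:
- B+C+D+F: duration 8+5+2+16=31, value 40+15+45+41=141
- A+B+C+D: duration 18+8+5+2=33, value 28+40+15+45=128
- B+D+F: duration 8+2+16=26, value 40+45+41=126
- A+B+D: duration 18+8+2=28, value 28+40+45=113
Best: 141 pts.

141 pts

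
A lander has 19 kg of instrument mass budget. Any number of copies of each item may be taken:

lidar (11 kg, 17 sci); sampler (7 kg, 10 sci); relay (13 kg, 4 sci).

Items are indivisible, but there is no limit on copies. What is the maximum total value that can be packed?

Best value-per-unit is lidar at 17/11; filling with it alone gives 1×17 = 17.
Optimal mix: 1×lidar + 1×sampler → mass 18, value 27.

27 sci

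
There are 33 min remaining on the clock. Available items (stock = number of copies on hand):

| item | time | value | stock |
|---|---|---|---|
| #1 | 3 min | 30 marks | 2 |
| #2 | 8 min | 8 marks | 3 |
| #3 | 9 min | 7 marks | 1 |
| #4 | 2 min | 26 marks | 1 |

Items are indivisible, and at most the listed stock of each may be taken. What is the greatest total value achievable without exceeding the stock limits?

110 marks

Top feasible selections:
- 2×#1 + 3×#2 + 1×#4: time 32, value 110
- 2×#1 + 2×#2 + 1×#3 + 1×#4: time 33, value 109
- 2×#1 + 2×#2 + 1×#4: time 24, value 102
- 2×#1 + 1×#2 + 1×#3 + 1×#4: time 25, value 101
Best: 110 marks.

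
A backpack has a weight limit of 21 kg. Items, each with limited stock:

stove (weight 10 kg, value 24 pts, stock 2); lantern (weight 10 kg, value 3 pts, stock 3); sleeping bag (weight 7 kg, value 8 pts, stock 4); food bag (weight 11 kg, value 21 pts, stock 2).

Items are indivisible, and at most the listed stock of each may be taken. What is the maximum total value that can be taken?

Top feasible selections:
- 2×stove: weight 20, value 48
- 1×stove + 1×food bag: weight 21, value 45
- 1×stove + 1×sleeping bag: weight 17, value 32
- 1×sleeping bag + 1×food bag: weight 18, value 29
Best: 48 pts.

48 pts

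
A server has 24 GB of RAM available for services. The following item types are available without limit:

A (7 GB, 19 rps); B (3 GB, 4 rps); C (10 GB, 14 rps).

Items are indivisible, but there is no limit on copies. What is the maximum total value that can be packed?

61 rps

Best value-per-unit is A at 19/7; filling with it alone gives 3×19 = 57.
Optimal mix: 3×A + 1×B → memory 24, value 61.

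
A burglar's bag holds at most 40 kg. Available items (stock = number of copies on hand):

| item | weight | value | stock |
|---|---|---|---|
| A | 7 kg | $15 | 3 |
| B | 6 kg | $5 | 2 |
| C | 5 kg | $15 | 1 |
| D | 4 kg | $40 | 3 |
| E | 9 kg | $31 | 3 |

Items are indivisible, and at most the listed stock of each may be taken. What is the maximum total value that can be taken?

$213

Top feasible selections:
- 3×D + 3×E: weight 39, value 213
- 1×C + 3×D + 2×E: weight 35, value 197
- 1×A + 3×D + 2×E: weight 37, value 197
- 2×A + 1×C + 3×D + 1×E: weight 40, value 196
Best: $213.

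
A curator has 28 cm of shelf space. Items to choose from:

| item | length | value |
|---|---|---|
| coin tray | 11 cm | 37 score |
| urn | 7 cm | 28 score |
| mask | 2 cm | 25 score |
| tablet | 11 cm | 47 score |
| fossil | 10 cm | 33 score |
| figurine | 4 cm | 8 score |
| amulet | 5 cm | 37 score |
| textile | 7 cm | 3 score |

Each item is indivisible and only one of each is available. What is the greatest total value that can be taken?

Check high-value combinations within 28 cm:
- mask+tablet+fossil+amulet: length 2+11+10+5=28, value 25+47+33+37=142
- urn+mask+tablet+amulet: length 7+2+11+5=25, value 28+25+47+37=137
- coin tray+mask+fossil+amulet: length 11+2+10+5=28, value 37+25+33+37=132
- urn+mask+fossil+figurine+amulet: length 7+2+10+4+5=28, value 28+25+33+8+37=131
Best: 142 score.

142 score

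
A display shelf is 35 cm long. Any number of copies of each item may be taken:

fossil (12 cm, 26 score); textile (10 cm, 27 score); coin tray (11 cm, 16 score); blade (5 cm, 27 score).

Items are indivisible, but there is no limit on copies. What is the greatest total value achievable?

189 score

Best value-per-unit is blade at 27/5, and filling with it alone uses length 7×5=35. No mix of the others beats 7×27 = 189.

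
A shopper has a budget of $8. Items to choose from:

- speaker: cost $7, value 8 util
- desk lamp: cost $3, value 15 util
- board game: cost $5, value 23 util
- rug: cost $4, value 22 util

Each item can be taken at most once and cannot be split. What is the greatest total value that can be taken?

38 util

Check high-value combinations within $8:
- desk lamp+board game: cost 3+5=8, value 15+23=38
- desk lamp+rug: cost 3+4=7, value 15+22=37
- board game: cost 5, value 23
- rug: cost 4, value 22
- desk lamp: cost 3, value 15
Best: 38 util.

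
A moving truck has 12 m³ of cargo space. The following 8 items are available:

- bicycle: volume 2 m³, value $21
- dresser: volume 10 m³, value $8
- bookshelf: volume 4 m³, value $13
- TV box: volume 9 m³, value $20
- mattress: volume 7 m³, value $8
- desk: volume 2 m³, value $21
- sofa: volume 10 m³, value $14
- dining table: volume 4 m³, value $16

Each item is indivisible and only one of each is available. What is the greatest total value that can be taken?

This is a 0/1 knapsack; check combinations near the capacity.
- bicycle+bookshelf+desk+dining table: volume 2+4+2+4=12, value 21+13+21+16=71
- bicycle+desk+dining table: volume 2+2+4=8, value 21+21+16=58
- bicycle+bookshelf+desk: volume 2+4+2=8, value 21+13+21=55
Best: $71.

$71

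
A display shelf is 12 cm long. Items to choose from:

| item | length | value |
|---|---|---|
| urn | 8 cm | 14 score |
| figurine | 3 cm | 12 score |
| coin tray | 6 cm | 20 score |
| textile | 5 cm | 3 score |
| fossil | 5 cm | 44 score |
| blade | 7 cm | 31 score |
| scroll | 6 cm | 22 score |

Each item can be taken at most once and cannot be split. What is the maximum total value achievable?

This is a 0/1 knapsack; check combinations near the capacity.
- fossil+blade: length 5+7=12, value 44+31=75
- fossil+scroll: length 5+6=11, value 44+22=66
- coin tray+fossil: length 6+5=11, value 20+44=64
Best: 75 score.

75 score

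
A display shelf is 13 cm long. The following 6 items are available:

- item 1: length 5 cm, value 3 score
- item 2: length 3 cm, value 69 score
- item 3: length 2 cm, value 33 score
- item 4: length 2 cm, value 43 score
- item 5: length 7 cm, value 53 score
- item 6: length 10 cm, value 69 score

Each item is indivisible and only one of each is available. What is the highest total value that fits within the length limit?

165 score

Check high-value combinations within 13 cm:
- item 2+item 4+item 5: length 3+2+7=12, value 69+43+53=165
- item 2+item 3+item 5: length 3+2+7=12, value 69+33+53=155
- item 1+item 2+item 3+item 4: length 5+3+2+2=12, value 3+69+33+43=148
- item 2+item 3+item 4: length 3+2+2=7, value 69+33+43=145
- item 2+item 6: length 3+10=13, value 69+69=138
Best: 165 score.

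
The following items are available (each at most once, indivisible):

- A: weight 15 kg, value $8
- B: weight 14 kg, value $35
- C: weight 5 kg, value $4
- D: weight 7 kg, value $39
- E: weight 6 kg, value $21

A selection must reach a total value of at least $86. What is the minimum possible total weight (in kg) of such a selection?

27

Subsets with value ≥ 86, sorted by total weight:
- B+D+E: weight 27, value 95
- B+C+D+E: weight 32, value 99
Minimum weight: 27 kg.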